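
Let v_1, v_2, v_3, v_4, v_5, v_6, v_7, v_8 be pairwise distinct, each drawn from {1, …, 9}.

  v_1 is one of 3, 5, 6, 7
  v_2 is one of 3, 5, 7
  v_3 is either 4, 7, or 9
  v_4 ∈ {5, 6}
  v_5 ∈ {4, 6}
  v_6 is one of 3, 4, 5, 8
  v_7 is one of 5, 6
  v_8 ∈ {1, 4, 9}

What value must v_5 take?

Among the 8 variables, 1 fits only v_8 (and all 8 values in {1, 3, 4, 5, 6, 7, 8, 9} must be used), so v_8 = 1.
The 7 still-open variables draw from only 7 values {3, 4, 5, 6, 7, 8, 9}, so each is used; only v_6 can be 8, hence v_6 = 8.
The 6 still-open variables together cover exactly {3, 4, 5, 6, 7, 9} — 6 values for 6 variables — and 9 appears only in v_3's list, so v_3 = 9.
The 5 still-open variables draw from only 5 values {3, 4, 5, 6, 7}, so each is used; only v_5 can be 4, hence v_5 = 4.

4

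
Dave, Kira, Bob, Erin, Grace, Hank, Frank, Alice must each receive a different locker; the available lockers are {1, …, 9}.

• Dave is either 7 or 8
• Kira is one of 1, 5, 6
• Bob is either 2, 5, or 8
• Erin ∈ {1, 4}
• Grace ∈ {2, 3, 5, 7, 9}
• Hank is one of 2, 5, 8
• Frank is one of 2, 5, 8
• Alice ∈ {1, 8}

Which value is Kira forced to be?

The 3 variables Bob, Hank, Frank are confined to {2, 5, 8}, which locks those values in; drop them from Dave, Kira, Grace, Alice.
Dave's domain is down to {7}, so Dave = 7. Remove 7 from Grace.
Alice has just one choice, so Alice = 1. Eliminate 1 elsewhere: Kira, Erin.
So Kira = 6.

6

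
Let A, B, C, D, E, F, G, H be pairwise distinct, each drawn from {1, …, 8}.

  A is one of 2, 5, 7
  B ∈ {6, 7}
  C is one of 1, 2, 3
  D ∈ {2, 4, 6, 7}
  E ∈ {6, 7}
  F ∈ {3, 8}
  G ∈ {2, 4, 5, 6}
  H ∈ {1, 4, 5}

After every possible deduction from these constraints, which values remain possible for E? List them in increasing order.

Among the 8 variables, 8 fits only F (and all 8 values in {1, 2, 3, 4, 5, 6, 7, 8} must be used), so F = 8.
The 7 still-open variables together cover exactly {1, 2, 3, 4, 5, 6, 7} — 7 values for 7 variables — and 3 appears only in C's list, so C = 3.
Among the 6 still-open variables, 1 fits only H (and all 6 values in {1, 2, 4, 5, 6, 7} must be used), so H = 1.
B and E share exactly the 2 values {6, 7}; by pigeonhole those values go to them, so strike 6, 7 from A, D, G.
No further eliminations apply; E can still be any of 6, 7.

6, 7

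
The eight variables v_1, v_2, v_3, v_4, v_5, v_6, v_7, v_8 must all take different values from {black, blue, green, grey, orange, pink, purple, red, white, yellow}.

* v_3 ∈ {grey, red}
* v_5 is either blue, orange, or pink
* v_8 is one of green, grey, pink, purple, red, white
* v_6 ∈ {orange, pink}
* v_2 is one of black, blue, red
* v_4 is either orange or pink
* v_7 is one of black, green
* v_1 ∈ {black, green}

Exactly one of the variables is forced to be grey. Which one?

v_3

v_1 and v_7 share exactly the 2 values {black, green}; by pigeonhole those values go to them, so strike black, green from v_2, v_8.
The 2 variables v_4 and v_6 are confined to {orange, pink}, which locks those values in; drop them from v_5, v_8.
v_5's domain is down to {blue}, so v_5 = blue. So v_2 can't be blue.
v_2 must be red (only option left). So v_3, v_8 can't be red.
So grey goes to v_3.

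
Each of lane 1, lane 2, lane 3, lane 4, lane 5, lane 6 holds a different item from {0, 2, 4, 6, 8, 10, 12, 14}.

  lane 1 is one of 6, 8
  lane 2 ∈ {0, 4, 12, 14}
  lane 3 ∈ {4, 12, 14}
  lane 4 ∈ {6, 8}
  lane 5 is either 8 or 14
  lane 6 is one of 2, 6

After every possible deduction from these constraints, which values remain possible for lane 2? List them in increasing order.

0, 4, 12

The 2 variables lane 1 and lane 4 are confined to {6, 8}, which locks those values in; drop them from lane 5, lane 6.
lane 5 must be 14 (only option left). So lane 2, lane 3 can't be 14.
lane 6's domain is down to {2}, so lane 6 = 2.
No further eliminations apply; lane 2 can still be any of 0, 4, 12.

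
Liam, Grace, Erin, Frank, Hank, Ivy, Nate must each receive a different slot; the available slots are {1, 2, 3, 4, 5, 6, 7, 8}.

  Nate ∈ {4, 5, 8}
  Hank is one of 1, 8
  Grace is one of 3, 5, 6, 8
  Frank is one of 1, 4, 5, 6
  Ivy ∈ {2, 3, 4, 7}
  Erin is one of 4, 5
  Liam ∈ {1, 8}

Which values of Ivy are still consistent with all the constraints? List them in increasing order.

2, 7

Liam and Hank share exactly the 2 values {1, 8}; by pigeonhole those values go to them, so strike 1, 8 from Grace, Frank, Nate.
Erin and Nate share exactly the 2 values {4, 5}; by pigeonhole those values go to them, so strike 4, 5 from Grace, Frank, Ivy.
Frank has just one choice, so Frank = 6. Eliminate 6 elsewhere: Grace.
Grace has just one choice, so Grace = 3. Eliminate 3 elsewhere: Ivy.
No further eliminations apply; Ivy can still be any of 2, 7.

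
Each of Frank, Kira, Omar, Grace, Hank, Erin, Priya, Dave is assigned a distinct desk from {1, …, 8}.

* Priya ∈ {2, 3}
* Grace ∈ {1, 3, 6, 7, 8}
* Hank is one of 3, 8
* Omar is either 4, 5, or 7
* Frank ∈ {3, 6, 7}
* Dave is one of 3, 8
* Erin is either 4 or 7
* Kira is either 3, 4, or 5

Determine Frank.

6

The 8 variables together cover exactly {1, 2, 3, 4, 5, 6, 7, 8} — 8 values for 8 variables — and 1 appears only in Grace's list, so Grace = 1.
The 7 still-open variables draw from only 7 values {2, 3, 4, 5, 6, 7, 8}, so each is used; only Priya can be 2, hence Priya = 2.
The 6 still-open variables together cover exactly {3, 4, 5, 6, 7, 8} — 6 values for 6 variables — and 6 appears only in Frank's list, so Frank = 6.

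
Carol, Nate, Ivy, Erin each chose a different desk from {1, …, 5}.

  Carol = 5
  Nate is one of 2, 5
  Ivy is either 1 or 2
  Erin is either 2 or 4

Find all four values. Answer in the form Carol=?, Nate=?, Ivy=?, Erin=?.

Carol's domain is down to {5}, so Carol = 5. Eliminate 5 elsewhere: Nate.
Nate's domain is down to {2}, so Nate = 2. Remove 2 from Ivy, Erin.
That leaves Ivy = 1.
That leaves Erin = 4.

Carol=5, Nate=2, Ivy=1, Erin=4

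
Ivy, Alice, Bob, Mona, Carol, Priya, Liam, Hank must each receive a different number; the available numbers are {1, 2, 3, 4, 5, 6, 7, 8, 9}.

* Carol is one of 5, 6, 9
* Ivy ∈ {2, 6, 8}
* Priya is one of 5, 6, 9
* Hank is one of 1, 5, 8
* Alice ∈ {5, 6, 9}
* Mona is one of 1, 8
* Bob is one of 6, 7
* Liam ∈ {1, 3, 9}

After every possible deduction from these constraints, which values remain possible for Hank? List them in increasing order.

1, 8

Among the 8 variables, 2 fits only Ivy (and all 8 values in {1, 2, 3, 5, 6, 7, 8, 9} must be used), so Ivy = 2.
Among the 7 still-open variables, 3 fits only Liam (and all 7 values in {1, 3, 5, 6, 7, 8, 9} must be used), so Liam = 3.
The 6 still-open variables draw from only 6 values {1, 5, 6, 7, 8, 9}, so each is used; only Bob can be 7, hence Bob = 7.
Alice, Carol, Priya between them cover only {5, 6, 9} — a naked triple. Remove those values from Hank.
No further eliminations apply; Hank can still be any of 1, 8.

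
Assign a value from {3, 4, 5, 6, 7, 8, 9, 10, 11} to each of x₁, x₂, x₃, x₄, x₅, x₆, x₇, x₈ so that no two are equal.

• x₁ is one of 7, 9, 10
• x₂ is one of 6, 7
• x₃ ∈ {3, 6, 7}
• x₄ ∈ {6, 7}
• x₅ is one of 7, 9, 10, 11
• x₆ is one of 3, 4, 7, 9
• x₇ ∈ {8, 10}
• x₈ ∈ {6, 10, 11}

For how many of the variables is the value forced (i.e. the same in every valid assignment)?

The 8 variables draw from only 8 values {3, 4, 6, 7, 8, 9, 10, 11}, so each is used; only x₆ can be 4, hence x₆ = 4.
The 7 still-open variables draw from only 7 values {3, 6, 7, 8, 9, 10, 11}, so each is used; only x₃ can be 3, hence x₃ = 3.
Among the 6 still-open variables, 8 fits only x₇ (and all 6 values in {6, 7, 8, 9, 10, 11} must be used), so x₇ = 8.
x₂ and x₄ between them cover only {6, 7} — a naked pair. Remove those values from x₁, x₅, x₈.
Determined: x₃=3, x₆=4, x₇=8. The other variables each still have more than one consistent value. That makes 3.

3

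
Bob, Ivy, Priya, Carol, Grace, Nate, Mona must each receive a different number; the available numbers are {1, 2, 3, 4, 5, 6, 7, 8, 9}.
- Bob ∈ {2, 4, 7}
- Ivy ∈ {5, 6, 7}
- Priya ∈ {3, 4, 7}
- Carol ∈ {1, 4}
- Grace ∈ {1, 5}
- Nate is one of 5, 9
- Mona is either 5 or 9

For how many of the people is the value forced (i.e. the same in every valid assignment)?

Nate and Mona share exactly the 2 values {5, 9}; by pigeonhole those values go to them, so strike 5, 9 from Ivy, Grace.
Grace's domain is down to {1}, so Grace = 1. Eliminate 1 elsewhere: Carol.
That leaves Carol = 4. Remove 4 from Bob, Priya.
Determined: Carol=4, Grace=1. The other people each still have more than one consistent value. That makes 2.

2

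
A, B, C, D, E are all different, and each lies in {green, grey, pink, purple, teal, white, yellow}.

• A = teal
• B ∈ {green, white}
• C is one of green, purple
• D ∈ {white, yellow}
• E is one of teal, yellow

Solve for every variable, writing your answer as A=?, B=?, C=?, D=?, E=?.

A=teal, B=green, C=purple, D=white, E=yellow

A must be teal (only option left). Eliminate teal elsewhere: E.
E has just one choice, so E = yellow. Eliminate yellow elsewhere: D.
D has just one choice, so D = white. So B can't be white.
B has just one choice, so B = green. Strike green from C.
C's domain is down to {purple}, so C = purple.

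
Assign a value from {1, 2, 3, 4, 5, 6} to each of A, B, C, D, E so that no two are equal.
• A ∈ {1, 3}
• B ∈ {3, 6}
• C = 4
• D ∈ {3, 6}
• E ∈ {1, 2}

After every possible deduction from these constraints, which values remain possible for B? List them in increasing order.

C has just one choice, so C = 4.
Among the 4 still-open variables, 2 fits only E (and all 4 values in {1, 2, 3, 6} must be used), so E = 2.
The 3 still-open variables draw from only 3 values {1, 3, 6}, so each is used; only A can be 1, hence A = 1.
No further eliminations apply; B can still be any of 3, 6.

3, 6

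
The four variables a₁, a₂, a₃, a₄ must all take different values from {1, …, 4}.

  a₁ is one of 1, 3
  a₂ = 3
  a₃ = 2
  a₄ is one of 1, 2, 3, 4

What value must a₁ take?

1

a₂ has just one choice, so a₂ = 3. Remove 3 from a₁, a₄.
So a₁ = 1.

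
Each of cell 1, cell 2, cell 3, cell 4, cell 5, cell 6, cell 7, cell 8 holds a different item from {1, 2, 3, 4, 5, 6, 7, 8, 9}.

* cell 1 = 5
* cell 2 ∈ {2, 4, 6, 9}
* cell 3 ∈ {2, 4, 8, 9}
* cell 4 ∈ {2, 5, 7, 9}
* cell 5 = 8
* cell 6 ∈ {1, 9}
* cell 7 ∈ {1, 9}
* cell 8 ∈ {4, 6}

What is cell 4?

7

cell 1 has just one choice, so cell 1 = 5. Strike 5 from cell 4.
That leaves cell 5 = 8. Remove 8 from cell 3.
Among the 6 still-open variables, 7 fits only cell 4 (and all 6 values in {1, 2, 4, 6, 7, 9} must be used), so cell 4 = 7.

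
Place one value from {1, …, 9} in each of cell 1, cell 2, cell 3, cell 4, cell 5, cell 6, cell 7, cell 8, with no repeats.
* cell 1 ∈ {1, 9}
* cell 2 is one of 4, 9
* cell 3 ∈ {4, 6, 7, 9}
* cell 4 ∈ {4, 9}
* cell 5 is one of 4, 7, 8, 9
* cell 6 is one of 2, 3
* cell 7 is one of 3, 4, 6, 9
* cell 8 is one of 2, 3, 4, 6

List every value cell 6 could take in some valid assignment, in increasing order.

2, 3

Among the 8 variables, 1 fits only cell 1 (and all 8 values in {1, 2, 3, 4, 6, 7, 8, 9} must be used), so cell 1 = 1.
The 7 still-open variables together cover exactly {2, 3, 4, 6, 7, 8, 9} — 7 values for 7 variables — and 8 appears only in cell 5's list, so cell 5 = 8.
The 6 still-open variables draw from only 6 values {2, 3, 4, 6, 7, 9}, so each is used; only cell 3 can be 7, hence cell 3 = 7.
cell 2 and cell 4 between them cover only {4, 9} — a naked pair. Remove those values from cell 7, cell 8.
No further eliminations apply; cell 6 can still be any of 2, 3.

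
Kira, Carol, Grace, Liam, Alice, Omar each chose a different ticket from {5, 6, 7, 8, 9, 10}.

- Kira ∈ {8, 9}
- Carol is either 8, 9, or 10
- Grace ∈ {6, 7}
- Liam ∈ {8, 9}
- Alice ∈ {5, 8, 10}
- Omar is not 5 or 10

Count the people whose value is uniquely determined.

2

Among the 6 variables, 5 fits only Alice (and all 6 values in {5, 6, 7, 8, 9, 10} must be used), so Alice = 5.
The 5 still-open variables draw from only 5 values {6, 7, 8, 9, 10}, so each is used; only Carol can be 10, hence Carol = 10.
Kira and Liam between them cover only {8, 9} — a naked pair. Remove those values from Omar.
Determined: Carol=10, Alice=5. The other people each still have more than one consistent value. That makes 2.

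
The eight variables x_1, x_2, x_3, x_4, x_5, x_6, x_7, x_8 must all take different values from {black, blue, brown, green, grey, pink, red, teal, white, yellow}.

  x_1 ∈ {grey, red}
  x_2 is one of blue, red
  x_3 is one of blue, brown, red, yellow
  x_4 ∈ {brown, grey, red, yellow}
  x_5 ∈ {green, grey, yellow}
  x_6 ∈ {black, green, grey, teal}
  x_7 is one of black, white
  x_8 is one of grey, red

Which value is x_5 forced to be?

The 2 variables x_1 and x_8 are confined to {grey, red}, which locks those values in; drop them from x_2, x_3, x_4, x_5, x_6.
That leaves x_2 = blue. Strike blue from x_3.
x_3 and x_4 share exactly the 2 values {brown, yellow}; by pigeonhole those values go to them, so strike brown, yellow from x_5.
So x_5 = green.

green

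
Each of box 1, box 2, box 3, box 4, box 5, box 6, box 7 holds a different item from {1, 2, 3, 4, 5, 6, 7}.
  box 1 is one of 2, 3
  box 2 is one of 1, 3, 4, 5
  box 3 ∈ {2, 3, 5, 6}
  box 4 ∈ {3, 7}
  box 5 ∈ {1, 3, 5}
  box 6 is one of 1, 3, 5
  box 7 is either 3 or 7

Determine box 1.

The 7 variables draw from only 7 values {1, 2, 3, 4, 5, 6, 7}, so each is used; only box 2 can be 4, hence box 2 = 4.
The 6 still-open variables together cover exactly {1, 2, 3, 5, 6, 7} — 6 values for 6 variables — and 6 appears only in box 3's list, so box 3 = 6.
Among the 5 still-open variables, 2 fits only box 1 (and all 5 values in {1, 2, 3, 5, 7} must be used), so box 1 = 2.

2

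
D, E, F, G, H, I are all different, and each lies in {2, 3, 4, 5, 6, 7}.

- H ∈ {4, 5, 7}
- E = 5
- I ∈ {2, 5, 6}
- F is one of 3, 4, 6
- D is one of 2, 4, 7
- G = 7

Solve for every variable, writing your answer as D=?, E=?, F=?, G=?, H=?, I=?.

D=2, E=5, F=3, G=7, H=4, I=6

E's domain is down to {5}, so E = 5. Remove 5 from H, I.
That leaves G = 7. Strike 7 from D, H.
H has just one choice, so H = 4. Eliminate 4 elsewhere: D, F.
D's domain is down to {2}, so D = 2. Remove 2 from I.
I has just one choice, so I = 6. Eliminate 6 elsewhere: F.
F's domain is down to {3}, so F = 3.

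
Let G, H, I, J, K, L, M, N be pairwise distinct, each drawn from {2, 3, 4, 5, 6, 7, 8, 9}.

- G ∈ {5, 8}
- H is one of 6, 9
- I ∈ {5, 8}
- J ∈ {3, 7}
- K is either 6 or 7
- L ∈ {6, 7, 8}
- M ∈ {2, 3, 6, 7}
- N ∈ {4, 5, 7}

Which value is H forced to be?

The 8 variables draw from only 8 values {2, 3, 4, 5, 6, 7, 8, 9}, so each is used; only M can be 2, hence M = 2.
The 7 still-open variables together cover exactly {3, 4, 5, 6, 7, 8, 9} — 7 values for 7 variables — and 3 appears only in J's list, so J = 3.
The 6 still-open variables together cover exactly {4, 5, 6, 7, 8, 9} — 6 values for 6 variables — and 4 appears only in N's list, so N = 4.
The 5 still-open variables together cover exactly {5, 6, 7, 8, 9} — 5 values for 5 variables — and 9 appears only in H's list, so H = 9.

9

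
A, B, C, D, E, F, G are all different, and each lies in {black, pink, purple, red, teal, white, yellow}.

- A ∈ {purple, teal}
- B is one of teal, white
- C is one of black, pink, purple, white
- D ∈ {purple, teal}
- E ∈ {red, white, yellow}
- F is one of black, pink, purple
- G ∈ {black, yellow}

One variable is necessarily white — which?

B

The 7 variables together cover exactly {black, pink, purple, red, teal, white, yellow} — 7 values for 7 variables — and red appears only in E's list, so E = red.
Among the 6 still-open variables, yellow fits only G (and all 6 values in {black, pink, purple, teal, white, yellow} must be used), so G = yellow.
A and D share exactly the 2 values {purple, teal}; by pigeonhole those values go to them, so strike purple, teal from B, C, F.
So white goes to B.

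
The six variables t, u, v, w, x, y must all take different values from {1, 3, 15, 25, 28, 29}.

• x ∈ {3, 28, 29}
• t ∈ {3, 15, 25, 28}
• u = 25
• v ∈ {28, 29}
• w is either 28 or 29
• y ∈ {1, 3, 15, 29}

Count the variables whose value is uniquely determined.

u has just one choice, so u = 25. Remove 25 from t.
Among the 5 still-open variables, 1 fits only y (and all 5 values in {1, 3, 15, 28, 29} must be used), so y = 1.
The 4 still-open variables together cover exactly {3, 15, 28, 29} — 4 values for 4 variables — and 15 appears only in t's list, so t = 15.
The 3 still-open variables together cover exactly {3, 28, 29} — 3 values for 3 variables — and 3 appears only in x's list, so x = 3.
Determined: t=15, u=25, x=3, y=1. The other variables each still have more than one consistent value. That makes 4.

4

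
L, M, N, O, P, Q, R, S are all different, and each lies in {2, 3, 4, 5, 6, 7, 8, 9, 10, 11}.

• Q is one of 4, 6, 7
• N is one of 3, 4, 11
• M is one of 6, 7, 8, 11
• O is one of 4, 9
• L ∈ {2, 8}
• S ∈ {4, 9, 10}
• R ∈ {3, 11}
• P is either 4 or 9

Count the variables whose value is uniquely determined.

1

O and P between them cover only {4, 9} — a naked pair. Remove those values from N, Q, S.
S has just one choice, so S = 10.
N and R share exactly the 2 values {3, 11}; by pigeonhole those values go to them, so strike 3, 11 from M.
Determined: S=10. The other variables each still have more than one consistent value. That makes 1.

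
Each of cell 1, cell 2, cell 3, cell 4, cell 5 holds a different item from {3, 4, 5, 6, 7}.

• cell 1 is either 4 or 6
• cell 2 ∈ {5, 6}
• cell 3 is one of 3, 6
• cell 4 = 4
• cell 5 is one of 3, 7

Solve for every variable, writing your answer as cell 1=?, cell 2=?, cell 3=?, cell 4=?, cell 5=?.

cell 1=6, cell 2=5, cell 3=3, cell 4=4, cell 5=7

cell 4 must be 4 (only option left). Eliminate 4 elsewhere: cell 1.
cell 1 must be 6 (only option left). So cell 2, cell 3 can't be 6.
cell 2's domain is down to {5}, so cell 2 = 5.
cell 3 has just one choice, so cell 3 = 3. So cell 5 can't be 3.
cell 5's domain is down to {7}, so cell 5 = 7.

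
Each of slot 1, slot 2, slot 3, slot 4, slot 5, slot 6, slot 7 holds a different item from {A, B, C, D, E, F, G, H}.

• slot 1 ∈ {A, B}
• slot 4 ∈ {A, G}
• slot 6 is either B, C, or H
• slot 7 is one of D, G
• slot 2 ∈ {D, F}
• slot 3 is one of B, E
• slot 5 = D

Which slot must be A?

slot 5's domain is down to {D}, so slot 5 = D. Eliminate D elsewhere: slot 2, slot 7.
That leaves slot 7 = G. So slot 4 can't be G.
So A goes to slot 4.

slot 4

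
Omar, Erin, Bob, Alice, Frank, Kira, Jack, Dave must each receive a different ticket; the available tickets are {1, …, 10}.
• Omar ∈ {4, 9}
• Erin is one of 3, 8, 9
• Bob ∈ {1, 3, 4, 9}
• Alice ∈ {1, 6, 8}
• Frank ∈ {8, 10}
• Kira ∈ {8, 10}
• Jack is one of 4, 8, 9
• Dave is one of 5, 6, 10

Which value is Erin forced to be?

Among the 8 variables, 5 fits only Dave (and all 8 values in {1, 3, 4, 5, 6, 8, 9, 10} must be used), so Dave = 5.
Among the 7 still-open variables, 6 fits only Alice (and all 7 values in {1, 3, 4, 6, 8, 9, 10} must be used), so Alice = 6.
Among the 6 still-open variables, 1 fits only Bob (and all 6 values in {1, 3, 4, 8, 9, 10} must be used), so Bob = 1.
Among the 5 still-open variables, 3 fits only Erin (and all 5 values in {3, 4, 8, 9, 10} must be used), so Erin = 3.

3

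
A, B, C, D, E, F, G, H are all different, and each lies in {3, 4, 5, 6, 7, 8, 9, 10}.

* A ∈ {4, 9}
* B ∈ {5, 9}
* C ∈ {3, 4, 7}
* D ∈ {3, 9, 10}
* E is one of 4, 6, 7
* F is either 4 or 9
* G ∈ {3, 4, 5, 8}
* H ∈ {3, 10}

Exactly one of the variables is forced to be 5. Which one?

The 8 variables together cover exactly {3, 4, 5, 6, 7, 8, 9, 10} — 8 values for 8 variables — and 6 appears only in E's list, so E = 6.
The 7 still-open variables together cover exactly {3, 4, 5, 7, 8, 9, 10} — 7 values for 7 variables — and 7 appears only in C's list, so C = 7.
Among the 6 still-open variables, 8 fits only G (and all 6 values in {3, 4, 5, 8, 9, 10} must be used), so G = 8.
The 5 still-open variables draw from only 5 values {3, 4, 5, 9, 10}, so each is used; only B can be 5, hence B = 5.

B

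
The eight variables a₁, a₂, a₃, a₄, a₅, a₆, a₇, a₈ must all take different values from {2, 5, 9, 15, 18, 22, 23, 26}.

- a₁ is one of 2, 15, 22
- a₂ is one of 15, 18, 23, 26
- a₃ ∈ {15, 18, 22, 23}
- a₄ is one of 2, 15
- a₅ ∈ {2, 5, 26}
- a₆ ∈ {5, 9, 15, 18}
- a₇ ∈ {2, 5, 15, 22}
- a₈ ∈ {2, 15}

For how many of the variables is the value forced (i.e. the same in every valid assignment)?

4

Among the 8 variables, 9 fits only a₆ (and all 8 values in {2, 5, 9, 15, 18, 22, 23, 26} must be used), so a₆ = 9.
The 2 variables a₄ and a₈ are confined to {2, 15}, which locks those values in; drop them from a₁, a₂, a₃, a₅, a₇.
a₁ must be 22 (only option left). Remove 22 from a₃, a₇.
a₇ has just one choice, so a₇ = 5. Strike 5 from a₅.
a₅ must be 26 (only option left). Strike 26 from a₂.
Determined: a₁=22, a₅=26, a₆=9, a₇=5. The other variables each still have more than one consistent value. That makes 4.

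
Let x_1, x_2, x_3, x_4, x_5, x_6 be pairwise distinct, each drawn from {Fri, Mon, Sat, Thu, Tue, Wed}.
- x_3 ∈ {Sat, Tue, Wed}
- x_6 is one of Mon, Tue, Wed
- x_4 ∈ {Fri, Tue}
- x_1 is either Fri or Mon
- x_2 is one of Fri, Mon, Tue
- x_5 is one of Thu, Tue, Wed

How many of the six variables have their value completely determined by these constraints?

3

The 6 variables draw from only 6 values {Fri, Mon, Sat, Thu, Tue, Wed}, so each is used; only x_3 can be Sat, hence x_3 = Sat.
The 5 still-open variables draw from only 5 values {Fri, Mon, Thu, Tue, Wed}, so each is used; only x_5 can be Thu, hence x_5 = Thu.
Among the 4 still-open variables, Wed fits only x_6 (and all 4 values in {Fri, Mon, Tue, Wed} must be used), so x_6 = Wed.
Determined: x_3=Sat, x_5=Thu, x_6=Wed. The other variables each still have more than one consistent value. That makes 3.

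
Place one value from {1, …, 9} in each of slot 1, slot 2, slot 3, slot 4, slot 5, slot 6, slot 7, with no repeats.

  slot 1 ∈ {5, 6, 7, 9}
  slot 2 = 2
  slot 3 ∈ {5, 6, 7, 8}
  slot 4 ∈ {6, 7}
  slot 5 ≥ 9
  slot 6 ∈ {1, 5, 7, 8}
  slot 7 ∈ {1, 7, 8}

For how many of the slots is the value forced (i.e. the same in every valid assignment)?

2

slot 2 has just one choice, so slot 2 = 2.
slot 5 has just one choice, so slot 5 = 9. Eliminate 9 elsewhere: slot 1.
Determined: slot 2=2, slot 5=9. The other slots each still have more than one consistent value. That makes 2.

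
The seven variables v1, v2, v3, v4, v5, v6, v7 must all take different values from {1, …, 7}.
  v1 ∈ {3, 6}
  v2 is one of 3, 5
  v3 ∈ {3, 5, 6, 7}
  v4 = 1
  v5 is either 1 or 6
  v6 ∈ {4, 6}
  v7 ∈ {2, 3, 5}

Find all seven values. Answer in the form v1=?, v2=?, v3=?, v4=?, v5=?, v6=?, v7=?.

v4's domain is down to {1}, so v4 = 1. Strike 1 from v5.
v5's domain is down to {6}, so v5 = 6. Eliminate 6 elsewhere: v1, v3, v6.
That leaves v6 = 4.
v1 has just one choice, so v1 = 3. Remove 3 from v2, v3, v7.
v2 has just one choice, so v2 = 5. Strike 5 from v3, v7.
v3's domain is down to {7}, so v3 = 7.
v7 must be 2 (only option left).

v1=3, v2=5, v3=7, v4=1, v5=6, v6=4, v7=2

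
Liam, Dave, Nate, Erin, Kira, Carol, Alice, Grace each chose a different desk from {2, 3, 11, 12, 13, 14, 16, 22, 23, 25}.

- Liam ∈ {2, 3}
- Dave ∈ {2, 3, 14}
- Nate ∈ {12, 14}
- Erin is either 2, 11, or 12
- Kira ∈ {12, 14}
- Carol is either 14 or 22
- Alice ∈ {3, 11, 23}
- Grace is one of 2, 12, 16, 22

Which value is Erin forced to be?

Among the 8 variables, 16 fits only Grace (and all 8 values in {2, 3, 11, 12, 14, 16, 22, 23} must be used), so Grace = 16.
The 7 still-open variables draw from only 7 values {2, 3, 11, 12, 14, 22, 23}, so each is used; only Carol can be 22, hence Carol = 22.
The 6 still-open variables together cover exactly {2, 3, 11, 12, 14, 23} — 6 values for 6 variables — and 23 appears only in Alice's list, so Alice = 23.
The 5 still-open variables together cover exactly {2, 3, 11, 12, 14} — 5 values for 5 variables — and 11 appears only in Erin's list, so Erin = 11.

11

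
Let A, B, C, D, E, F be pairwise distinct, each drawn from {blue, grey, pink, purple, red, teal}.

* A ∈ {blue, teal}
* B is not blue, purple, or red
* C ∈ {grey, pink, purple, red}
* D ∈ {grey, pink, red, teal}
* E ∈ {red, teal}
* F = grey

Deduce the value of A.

blue

F must be grey (only option left). So B, C, D can't be grey.
The 5 still-open variables draw from only 5 values {blue, pink, purple, red, teal}, so each is used; only A can be blue, hence A = blue.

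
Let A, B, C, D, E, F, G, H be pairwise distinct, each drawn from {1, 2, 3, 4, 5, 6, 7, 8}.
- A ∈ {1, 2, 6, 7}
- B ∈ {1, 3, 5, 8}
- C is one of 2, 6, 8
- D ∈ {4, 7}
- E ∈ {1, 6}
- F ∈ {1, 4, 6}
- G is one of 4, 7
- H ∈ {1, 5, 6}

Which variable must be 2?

The 8 variables draw from only 8 values {1, 2, 3, 4, 5, 6, 7, 8}, so each is used; only B can be 3, hence B = 3.
The 7 still-open variables draw from only 7 values {1, 2, 4, 5, 6, 7, 8}, so each is used; only H can be 5, hence H = 5.
The 6 still-open variables draw from only 6 values {1, 2, 4, 6, 7, 8}, so each is used; only C can be 8, hence C = 8.
The 5 still-open variables draw from only 5 values {1, 2, 4, 6, 7}, so each is used; only A can be 2, hence A = 2.

A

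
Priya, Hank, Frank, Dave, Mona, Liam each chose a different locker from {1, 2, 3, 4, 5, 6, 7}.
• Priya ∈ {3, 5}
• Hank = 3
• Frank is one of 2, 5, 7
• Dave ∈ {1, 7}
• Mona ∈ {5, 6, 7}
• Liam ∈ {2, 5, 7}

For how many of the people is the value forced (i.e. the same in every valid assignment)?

4

Hank has just one choice, so Hank = 3. Remove 3 from Priya.
Priya's domain is down to {5}, so Priya = 5. So Frank, Mona, Liam can't be 5.
Among the 4 still-open variables, 1 fits only Dave (and all 4 values in {1, 2, 6, 7} must be used), so Dave = 1.
Among the 3 still-open variables, 6 fits only Mona (and all 3 values in {2, 6, 7} must be used), so Mona = 6.
Determined: Priya=5, Hank=3, Dave=1, Mona=6. The other people each still have more than one consistent value. That makes 4.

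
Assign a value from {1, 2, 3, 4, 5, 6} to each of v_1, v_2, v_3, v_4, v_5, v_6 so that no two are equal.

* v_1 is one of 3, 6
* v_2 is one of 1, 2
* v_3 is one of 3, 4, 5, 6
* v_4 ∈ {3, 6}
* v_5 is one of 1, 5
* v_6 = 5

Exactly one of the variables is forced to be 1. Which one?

v_5

v_6 must be 5 (only option left). Remove 5 from v_3, v_5.
So 1 goes to v_5.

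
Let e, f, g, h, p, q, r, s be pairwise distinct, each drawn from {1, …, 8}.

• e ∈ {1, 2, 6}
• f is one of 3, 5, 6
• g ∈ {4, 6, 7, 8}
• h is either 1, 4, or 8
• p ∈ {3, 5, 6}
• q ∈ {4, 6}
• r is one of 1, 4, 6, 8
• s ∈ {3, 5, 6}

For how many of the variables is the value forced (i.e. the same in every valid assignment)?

3

Among the 8 variables, 2 fits only e (and all 8 values in {1, 2, 3, 4, 5, 6, 7, 8} must be used), so e = 2.
Among the 7 still-open variables, 7 fits only g (and all 7 values in {1, 3, 4, 5, 6, 7, 8} must be used), so g = 7.
f, p, s share exactly the 3 values {3, 5, 6}; by pigeonhole those values go to them, so strike 3, 5, 6 from q, r.
q has just one choice, so q = 4. Eliminate 4 elsewhere: h, r.
Determined: e=2, g=7, q=4. The other variables each still have more than one consistent value. That makes 3.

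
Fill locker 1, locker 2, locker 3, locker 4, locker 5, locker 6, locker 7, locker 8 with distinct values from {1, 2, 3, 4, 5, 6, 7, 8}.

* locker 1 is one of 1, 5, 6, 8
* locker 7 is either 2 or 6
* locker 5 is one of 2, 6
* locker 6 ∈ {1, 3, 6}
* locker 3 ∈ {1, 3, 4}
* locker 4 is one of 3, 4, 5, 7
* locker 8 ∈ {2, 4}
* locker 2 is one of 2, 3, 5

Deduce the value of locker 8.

The 8 variables draw from only 8 values {1, 2, 3, 4, 5, 6, 7, 8}, so each is used; only locker 4 can be 7, hence locker 4 = 7.
Among the 7 still-open variables, 8 fits only locker 1 (and all 7 values in {1, 2, 3, 4, 5, 6, 8} must be used), so locker 1 = 8.
The 6 still-open variables together cover exactly {1, 2, 3, 4, 5, 6} — 6 values for 6 variables — and 5 appears only in locker 2's list, so locker 2 = 5.
locker 5 and locker 7 between them cover only {2, 6} — a naked pair. Remove those values from locker 6, locker 8.
So locker 8 = 4.

4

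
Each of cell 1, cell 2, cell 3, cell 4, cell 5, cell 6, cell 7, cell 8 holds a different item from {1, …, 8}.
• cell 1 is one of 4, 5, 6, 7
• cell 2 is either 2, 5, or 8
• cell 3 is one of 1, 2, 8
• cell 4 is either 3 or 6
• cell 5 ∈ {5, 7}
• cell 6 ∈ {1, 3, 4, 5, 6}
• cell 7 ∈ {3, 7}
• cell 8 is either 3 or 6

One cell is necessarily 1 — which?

cell 4 and cell 8 between them cover only {3, 6} — a naked pair. Remove those values from cell 1, cell 6, cell 7.
cell 7 has just one choice, so cell 7 = 7. Remove 7 from cell 1, cell 5.
cell 5 has just one choice, so cell 5 = 5. Strike 5 from cell 1, cell 2, cell 6.
That leaves cell 1 = 4. Eliminate 4 elsewhere: cell 6.
So 1 goes to cell 6.

cell 6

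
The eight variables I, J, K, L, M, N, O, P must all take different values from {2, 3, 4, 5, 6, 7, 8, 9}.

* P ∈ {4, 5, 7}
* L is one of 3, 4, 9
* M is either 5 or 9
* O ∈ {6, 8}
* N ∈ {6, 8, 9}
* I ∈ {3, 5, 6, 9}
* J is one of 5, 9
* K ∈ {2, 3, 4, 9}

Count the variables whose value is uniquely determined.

Among the 8 variables, 2 fits only K (and all 8 values in {2, 3, 4, 5, 6, 7, 8, 9} must be used), so K = 2.
Among the 7 still-open variables, 7 fits only P (and all 7 values in {3, 4, 5, 6, 7, 8, 9} must be used), so P = 7.
The 6 still-open variables draw from only 6 values {3, 4, 5, 6, 8, 9}, so each is used; only L can be 4, hence L = 4.
The 5 still-open variables draw from only 5 values {3, 5, 6, 8, 9}, so each is used; only I can be 3, hence I = 3.
J and M share exactly the 2 values {5, 9}; by pigeonhole those values go to them, so strike 5, 9 from N.
Determined: I=3, K=2, L=4, P=7. The other variables each still have more than one consistent value. That makes 4.

4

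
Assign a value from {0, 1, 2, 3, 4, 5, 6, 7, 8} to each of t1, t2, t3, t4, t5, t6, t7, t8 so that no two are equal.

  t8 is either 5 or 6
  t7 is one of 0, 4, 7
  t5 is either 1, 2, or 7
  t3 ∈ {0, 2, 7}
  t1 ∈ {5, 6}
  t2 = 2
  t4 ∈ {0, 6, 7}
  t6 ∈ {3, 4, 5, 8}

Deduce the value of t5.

1

t2 must be 2 (only option left). So t3, t5 can't be 2.
The 2 variables t1 and t8 are confined to {5, 6}, which locks those values in; drop them from t4, t6.
t3 and t4 share exactly the 2 values {0, 7}; by pigeonhole those values go to them, so strike 0, 7 from t5, t7.
So t5 = 1.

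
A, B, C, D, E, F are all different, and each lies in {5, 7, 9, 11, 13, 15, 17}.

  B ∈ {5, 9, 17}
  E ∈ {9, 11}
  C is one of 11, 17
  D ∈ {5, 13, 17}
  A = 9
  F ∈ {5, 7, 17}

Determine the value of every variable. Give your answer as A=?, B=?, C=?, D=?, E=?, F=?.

A must be 9 (only option left). Remove 9 from B, E.
E must be 11 (only option left). Strike 11 from C.
C's domain is down to {17}, so C = 17. Eliminate 17 elsewhere: B, D, F.
B has just one choice, so B = 5. Remove 5 from D, F.
D must be 13 (only option left).
F has just one choice, so F = 7.

A=9, B=5, C=17, D=13, E=11, F=7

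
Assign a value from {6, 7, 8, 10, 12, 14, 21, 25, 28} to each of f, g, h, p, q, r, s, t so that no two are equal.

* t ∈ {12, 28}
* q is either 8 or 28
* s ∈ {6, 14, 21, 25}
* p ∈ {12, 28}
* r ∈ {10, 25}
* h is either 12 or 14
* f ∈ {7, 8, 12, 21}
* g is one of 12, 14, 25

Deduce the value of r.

10

p and t share exactly the 2 values {12, 28}; by pigeonhole those values go to them, so strike 12, 28 from f, g, h, q.
That leaves h = 14. So g, s can't be 14.
q has just one choice, so q = 8. Eliminate 8 elsewhere: f.
g must be 25 (only option left). Eliminate 25 elsewhere: r, s.
So r = 10.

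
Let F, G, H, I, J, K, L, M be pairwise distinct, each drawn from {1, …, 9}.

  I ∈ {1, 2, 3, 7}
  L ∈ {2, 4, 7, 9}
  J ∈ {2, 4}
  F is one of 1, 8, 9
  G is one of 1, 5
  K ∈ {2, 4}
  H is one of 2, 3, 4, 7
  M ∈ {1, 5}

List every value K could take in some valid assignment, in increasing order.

2, 4

The 8 variables together cover exactly {1, 2, 3, 4, 5, 7, 8, 9} — 8 values for 8 variables — and 8 appears only in F's list, so F = 8.
The 7 still-open variables together cover exactly {1, 2, 3, 4, 5, 7, 9} — 7 values for 7 variables — and 9 appears only in L's list, so L = 9.
G and M between them cover only {1, 5} — a naked pair. Remove those values from I.
J and K share exactly the 2 values {2, 4}; by pigeonhole those values go to them, so strike 2, 4 from H, I.
No further eliminations apply; K can still be any of 2, 4.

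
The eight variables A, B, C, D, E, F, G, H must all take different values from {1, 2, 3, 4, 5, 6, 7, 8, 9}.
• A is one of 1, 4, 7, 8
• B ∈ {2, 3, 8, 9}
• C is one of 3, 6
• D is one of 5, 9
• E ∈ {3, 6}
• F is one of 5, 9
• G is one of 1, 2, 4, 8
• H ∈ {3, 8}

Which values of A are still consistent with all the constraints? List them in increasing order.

1, 4, 7

The 2 variables C and E are confined to {3, 6}, which locks those values in; drop them from B, H.
H must be 8 (only option left). Eliminate 8 elsewhere: A, B, G.
D and F share exactly the 2 values {5, 9}; by pigeonhole those values go to them, so strike 5, 9 from B.
B has just one choice, so B = 2. So G can't be 2.
No further eliminations apply; A can still be any of 1, 4, 7.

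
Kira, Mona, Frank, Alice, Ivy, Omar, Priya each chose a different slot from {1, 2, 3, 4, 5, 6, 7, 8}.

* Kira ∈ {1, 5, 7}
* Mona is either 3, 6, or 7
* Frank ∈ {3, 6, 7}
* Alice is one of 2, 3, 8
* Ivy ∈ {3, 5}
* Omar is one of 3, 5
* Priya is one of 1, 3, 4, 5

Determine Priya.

Ivy and Omar share exactly the 2 values {3, 5}; by pigeonhole those values go to them, so strike 3, 5 from Kira, Mona, Frank, Alice, Priya.
Mona and Frank between them cover only {6, 7} — a naked pair. Remove those values from Kira.
Kira's domain is down to {1}, so Kira = 1. So Priya can't be 1.
So Priya = 4.

4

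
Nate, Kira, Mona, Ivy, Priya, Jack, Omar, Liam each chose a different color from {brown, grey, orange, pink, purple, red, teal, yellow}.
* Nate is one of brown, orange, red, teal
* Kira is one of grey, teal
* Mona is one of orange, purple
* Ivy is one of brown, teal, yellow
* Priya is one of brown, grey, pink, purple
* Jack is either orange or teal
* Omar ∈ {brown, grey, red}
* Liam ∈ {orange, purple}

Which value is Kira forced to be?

grey

Among the 8 variables, pink fits only Priya (and all 8 values in {brown, grey, orange, pink, purple, red, teal, yellow} must be used), so Priya = pink.
The 7 still-open variables draw from only 7 values {brown, grey, orange, purple, red, teal, yellow}, so each is used; only Ivy can be yellow, hence Ivy = yellow.
The 2 variables Mona and Liam are confined to {orange, purple}, which locks those values in; drop them from Nate, Jack.
Jack's domain is down to {teal}, so Jack = teal. Eliminate teal elsewhere: Nate, Kira.
So Kira = grey.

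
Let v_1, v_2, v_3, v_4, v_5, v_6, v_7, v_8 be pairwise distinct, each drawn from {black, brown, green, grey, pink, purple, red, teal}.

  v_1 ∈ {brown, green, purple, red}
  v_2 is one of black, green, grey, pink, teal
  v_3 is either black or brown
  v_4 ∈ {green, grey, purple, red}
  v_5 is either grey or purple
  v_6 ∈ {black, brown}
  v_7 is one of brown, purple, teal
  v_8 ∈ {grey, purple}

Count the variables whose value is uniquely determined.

Among the 8 variables, pink fits only v_2 (and all 8 values in {black, brown, green, grey, pink, purple, red, teal} must be used), so v_2 = pink.
Among the 7 still-open variables, teal fits only v_7 (and all 7 values in {black, brown, green, grey, purple, red, teal} must be used), so v_7 = teal.
v_3 and v_6 between them cover only {black, brown} — a naked pair. Remove those values from v_1.
v_5 and v_8 between them cover only {grey, purple} — a naked pair. Remove those values from v_1, v_4.
Determined: v_2=pink, v_7=teal. The other variables each still have more than one consistent value. That makes 2.

2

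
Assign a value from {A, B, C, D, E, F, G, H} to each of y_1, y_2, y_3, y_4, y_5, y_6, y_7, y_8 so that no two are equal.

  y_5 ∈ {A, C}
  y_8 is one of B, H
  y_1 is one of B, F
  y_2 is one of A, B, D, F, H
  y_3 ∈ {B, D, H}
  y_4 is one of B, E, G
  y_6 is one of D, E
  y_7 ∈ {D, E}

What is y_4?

G

The 8 variables together cover exactly {A, B, C, D, E, F, G, H} — 8 values for 8 variables — and C appears only in y_5's list, so y_5 = C.
Among the 7 still-open variables, A fits only y_2 (and all 7 values in {A, B, D, E, F, G, H} must be used), so y_2 = A.
The 6 still-open variables draw from only 6 values {B, D, E, F, G, H}, so each is used; only y_1 can be F, hence y_1 = F.
The 5 still-open variables draw from only 5 values {B, D, E, G, H}, so each is used; only y_4 can be G, hence y_4 = G.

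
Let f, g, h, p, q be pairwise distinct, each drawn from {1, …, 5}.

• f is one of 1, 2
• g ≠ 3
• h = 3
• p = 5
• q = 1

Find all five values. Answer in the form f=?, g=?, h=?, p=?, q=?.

h's domain is down to {3}, so h = 3.
p's domain is down to {5}, so p = 5. Strike 5 from g.
That leaves q = 1. Eliminate 1 elsewhere: f, g.
That leaves f = 2. Remove 2 from g.
That leaves g = 4.

f=2, g=4, h=3, p=5, q=1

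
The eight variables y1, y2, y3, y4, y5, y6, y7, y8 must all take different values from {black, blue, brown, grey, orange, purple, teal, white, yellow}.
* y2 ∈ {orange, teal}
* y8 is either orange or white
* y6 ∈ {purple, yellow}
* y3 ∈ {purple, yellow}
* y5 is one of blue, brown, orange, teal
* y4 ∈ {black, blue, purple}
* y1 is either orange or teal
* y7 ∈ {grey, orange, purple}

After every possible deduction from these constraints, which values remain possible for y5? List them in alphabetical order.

y1 and y2 between them cover only {orange, teal} — a naked pair. Remove those values from y5, y7, y8.
y8's domain is down to {white}, so y8 = white.
y3 and y6 between them cover only {purple, yellow} — a naked pair. Remove those values from y4, y7.
y7's domain is down to {grey}, so y7 = grey.
No further eliminations apply; y5 can still be any of blue, brown.

blue, brown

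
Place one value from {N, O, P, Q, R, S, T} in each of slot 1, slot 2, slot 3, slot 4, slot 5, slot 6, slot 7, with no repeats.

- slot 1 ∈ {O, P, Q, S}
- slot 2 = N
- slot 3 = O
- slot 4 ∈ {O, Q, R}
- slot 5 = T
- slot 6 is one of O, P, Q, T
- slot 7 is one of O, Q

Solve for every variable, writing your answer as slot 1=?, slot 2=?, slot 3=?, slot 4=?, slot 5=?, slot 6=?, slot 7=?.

slot 2 must be N (only option left).
slot 3's domain is down to {O}, so slot 3 = O. Remove O from slot 1, slot 4, slot 6, slot 7.
That leaves slot 5 = T. So slot 6 can't be T.
That leaves slot 7 = Q. So slot 1, slot 4, slot 6 can't be Q.
slot 4 has just one choice, so slot 4 = R.
slot 6 has just one choice, so slot 6 = P. Strike P from slot 1.
slot 1 must be S (only option left).

slot 1=S, slot 2=N, slot 3=O, slot 4=R, slot 5=T, slot 6=P, slot 7=Q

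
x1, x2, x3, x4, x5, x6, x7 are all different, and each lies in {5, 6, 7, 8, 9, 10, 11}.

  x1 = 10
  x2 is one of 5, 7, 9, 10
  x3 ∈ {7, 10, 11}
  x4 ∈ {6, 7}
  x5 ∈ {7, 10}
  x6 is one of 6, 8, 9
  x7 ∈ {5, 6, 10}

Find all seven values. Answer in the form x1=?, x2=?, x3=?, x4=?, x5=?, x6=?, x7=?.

x1's domain is down to {10}, so x1 = 10. So x2, x3, x5, x7 can't be 10.
x5 has just one choice, so x5 = 7. Remove 7 from x2, x3, x4.
That leaves x3 = 11.
x4's domain is down to {6}, so x4 = 6. Strike 6 from x6, x7.
That leaves x7 = 5. Strike 5 from x2.
x2's domain is down to {9}, so x2 = 9. Eliminate 9 elsewhere: x6.
x6 has just one choice, so x6 = 8.

x1=10, x2=9, x3=11, x4=6, x5=7, x6=8, x7=5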